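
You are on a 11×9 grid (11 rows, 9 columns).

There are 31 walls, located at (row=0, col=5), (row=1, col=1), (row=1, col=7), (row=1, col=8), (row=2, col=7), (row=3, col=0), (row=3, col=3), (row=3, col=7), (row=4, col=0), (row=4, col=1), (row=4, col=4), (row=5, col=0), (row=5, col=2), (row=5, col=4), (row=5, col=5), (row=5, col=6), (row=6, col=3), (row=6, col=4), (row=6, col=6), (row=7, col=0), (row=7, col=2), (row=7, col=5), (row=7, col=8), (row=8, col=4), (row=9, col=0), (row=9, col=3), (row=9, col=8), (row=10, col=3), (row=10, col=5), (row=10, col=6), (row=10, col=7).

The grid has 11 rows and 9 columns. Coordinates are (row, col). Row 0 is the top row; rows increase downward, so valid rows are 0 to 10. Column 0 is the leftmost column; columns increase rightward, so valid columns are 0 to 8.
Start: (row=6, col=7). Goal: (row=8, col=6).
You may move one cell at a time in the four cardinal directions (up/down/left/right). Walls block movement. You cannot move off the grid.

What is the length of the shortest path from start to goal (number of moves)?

BFS from (row=6, col=7) until reaching (row=8, col=6):
  Distance 0: (row=6, col=7)
  Distance 1: (row=5, col=7), (row=6, col=8), (row=7, col=7)
  Distance 2: (row=4, col=7), (row=5, col=8), (row=7, col=6), (row=8, col=7)
  Distance 3: (row=4, col=6), (row=4, col=8), (row=8, col=6), (row=8, col=8), (row=9, col=7)  <- goal reached here
One shortest path (3 moves): (row=6, col=7) -> (row=7, col=7) -> (row=7, col=6) -> (row=8, col=6)

Answer: Shortest path length: 3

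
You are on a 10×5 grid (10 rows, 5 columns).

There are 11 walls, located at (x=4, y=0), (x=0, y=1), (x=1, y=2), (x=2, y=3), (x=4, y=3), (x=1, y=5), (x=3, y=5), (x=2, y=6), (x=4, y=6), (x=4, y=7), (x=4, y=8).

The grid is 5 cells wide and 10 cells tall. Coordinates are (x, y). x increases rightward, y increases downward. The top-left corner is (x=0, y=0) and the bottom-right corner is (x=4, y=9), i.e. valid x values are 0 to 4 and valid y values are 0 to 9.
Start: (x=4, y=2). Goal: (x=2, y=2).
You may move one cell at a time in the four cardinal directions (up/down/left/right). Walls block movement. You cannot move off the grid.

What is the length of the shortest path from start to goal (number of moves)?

Answer: Shortest path length: 2

Derivation:
BFS from (x=4, y=2) until reaching (x=2, y=2):
  Distance 0: (x=4, y=2)
  Distance 1: (x=4, y=1), (x=3, y=2)
  Distance 2: (x=3, y=1), (x=2, y=2), (x=3, y=3)  <- goal reached here
One shortest path (2 moves): (x=4, y=2) -> (x=3, y=2) -> (x=2, y=2)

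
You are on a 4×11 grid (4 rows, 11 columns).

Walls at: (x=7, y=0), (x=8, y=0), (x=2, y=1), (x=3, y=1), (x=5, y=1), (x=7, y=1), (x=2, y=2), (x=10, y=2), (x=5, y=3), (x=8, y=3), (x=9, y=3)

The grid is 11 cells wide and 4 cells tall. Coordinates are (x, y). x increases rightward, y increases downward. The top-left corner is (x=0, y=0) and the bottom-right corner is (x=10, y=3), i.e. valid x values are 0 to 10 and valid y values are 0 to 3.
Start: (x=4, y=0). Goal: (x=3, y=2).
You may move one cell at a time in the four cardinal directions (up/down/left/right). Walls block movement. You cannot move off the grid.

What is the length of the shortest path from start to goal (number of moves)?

BFS from (x=4, y=0) until reaching (x=3, y=2):
  Distance 0: (x=4, y=0)
  Distance 1: (x=3, y=0), (x=5, y=0), (x=4, y=1)
  Distance 2: (x=2, y=0), (x=6, y=0), (x=4, y=2)
  Distance 3: (x=1, y=0), (x=6, y=1), (x=3, y=2), (x=5, y=2), (x=4, y=3)  <- goal reached here
One shortest path (3 moves): (x=4, y=0) -> (x=4, y=1) -> (x=4, y=2) -> (x=3, y=2)

Answer: Shortest path length: 3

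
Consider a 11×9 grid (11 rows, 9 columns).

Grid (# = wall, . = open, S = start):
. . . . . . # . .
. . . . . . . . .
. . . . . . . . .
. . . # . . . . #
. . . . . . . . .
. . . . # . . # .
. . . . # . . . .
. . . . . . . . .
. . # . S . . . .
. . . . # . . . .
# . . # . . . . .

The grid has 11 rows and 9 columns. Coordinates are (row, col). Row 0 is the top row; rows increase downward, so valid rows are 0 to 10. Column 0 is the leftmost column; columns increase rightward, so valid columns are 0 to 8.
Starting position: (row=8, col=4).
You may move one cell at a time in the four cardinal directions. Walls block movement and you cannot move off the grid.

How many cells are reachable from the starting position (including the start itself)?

BFS flood-fill from (row=8, col=4):
  Distance 0: (row=8, col=4)
  Distance 1: (row=7, col=4), (row=8, col=3), (row=8, col=5)
  Distance 2: (row=7, col=3), (row=7, col=5), (row=8, col=6), (row=9, col=3), (row=9, col=5)
  Distance 3: (row=6, col=3), (row=6, col=5), (row=7, col=2), (row=7, col=6), (row=8, col=7), (row=9, col=2), (row=9, col=6), (row=10, col=5)
  Distance 4: (row=5, col=3), (row=5, col=5), (row=6, col=2), (row=6, col=6), (row=7, col=1), (row=7, col=7), (row=8, col=8), (row=9, col=1), (row=9, col=7), (row=10, col=2), (row=10, col=4), (row=10, col=6)
  Distance 5: (row=4, col=3), (row=4, col=5), (row=5, col=2), (row=5, col=6), (row=6, col=1), (row=6, col=7), (row=7, col=0), (row=7, col=8), (row=8, col=1), (row=9, col=0), (row=9, col=8), (row=10, col=1), (row=10, col=7)
  Distance 6: (row=3, col=5), (row=4, col=2), (row=4, col=4), (row=4, col=6), (row=5, col=1), (row=6, col=0), (row=6, col=8), (row=8, col=0), (row=10, col=8)
  Distance 7: (row=2, col=5), (row=3, col=2), (row=3, col=4), (row=3, col=6), (row=4, col=1), (row=4, col=7), (row=5, col=0), (row=5, col=8)
  Distance 8: (row=1, col=5), (row=2, col=2), (row=2, col=4), (row=2, col=6), (row=3, col=1), (row=3, col=7), (row=4, col=0), (row=4, col=8)
  Distance 9: (row=0, col=5), (row=1, col=2), (row=1, col=4), (row=1, col=6), (row=2, col=1), (row=2, col=3), (row=2, col=7), (row=3, col=0)
  Distance 10: (row=0, col=2), (row=0, col=4), (row=1, col=1), (row=1, col=3), (row=1, col=7), (row=2, col=0), (row=2, col=8)
  Distance 11: (row=0, col=1), (row=0, col=3), (row=0, col=7), (row=1, col=0), (row=1, col=8)
  Distance 12: (row=0, col=0), (row=0, col=8)
Total reachable: 89 (grid has 89 open cells total)

Answer: Reachable cells: 89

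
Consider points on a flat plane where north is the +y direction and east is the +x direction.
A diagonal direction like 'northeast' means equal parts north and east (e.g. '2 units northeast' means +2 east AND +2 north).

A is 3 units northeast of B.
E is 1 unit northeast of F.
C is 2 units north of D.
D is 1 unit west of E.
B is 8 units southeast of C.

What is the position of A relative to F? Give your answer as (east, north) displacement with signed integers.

Answer: A is at (east=11, north=-2) relative to F.

Derivation:
Place F at the origin (east=0, north=0).
  E is 1 unit northeast of F: delta (east=+1, north=+1); E at (east=1, north=1).
  D is 1 unit west of E: delta (east=-1, north=+0); D at (east=0, north=1).
  C is 2 units north of D: delta (east=+0, north=+2); C at (east=0, north=3).
  B is 8 units southeast of C: delta (east=+8, north=-8); B at (east=8, north=-5).
  A is 3 units northeast of B: delta (east=+3, north=+3); A at (east=11, north=-2).
Therefore A relative to F: (east=11, north=-2).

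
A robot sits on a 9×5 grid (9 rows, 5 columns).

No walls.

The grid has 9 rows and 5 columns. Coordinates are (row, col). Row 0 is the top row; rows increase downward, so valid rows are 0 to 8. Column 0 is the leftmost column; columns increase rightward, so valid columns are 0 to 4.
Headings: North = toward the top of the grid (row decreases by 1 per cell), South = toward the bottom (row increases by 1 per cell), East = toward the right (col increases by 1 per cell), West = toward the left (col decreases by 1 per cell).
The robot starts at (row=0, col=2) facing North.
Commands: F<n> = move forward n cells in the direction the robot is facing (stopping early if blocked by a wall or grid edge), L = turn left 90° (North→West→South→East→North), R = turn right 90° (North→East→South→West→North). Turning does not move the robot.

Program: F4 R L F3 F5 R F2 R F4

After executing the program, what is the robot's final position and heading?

Answer: Final position: (row=4, col=4), facing South

Derivation:
Start: (row=0, col=2), facing North
  F4: move forward 0/4 (blocked), now at (row=0, col=2)
  R: turn right, now facing East
  L: turn left, now facing North
  F3: move forward 0/3 (blocked), now at (row=0, col=2)
  F5: move forward 0/5 (blocked), now at (row=0, col=2)
  R: turn right, now facing East
  F2: move forward 2, now at (row=0, col=4)
  R: turn right, now facing South
  F4: move forward 4, now at (row=4, col=4)
Final: (row=4, col=4), facing South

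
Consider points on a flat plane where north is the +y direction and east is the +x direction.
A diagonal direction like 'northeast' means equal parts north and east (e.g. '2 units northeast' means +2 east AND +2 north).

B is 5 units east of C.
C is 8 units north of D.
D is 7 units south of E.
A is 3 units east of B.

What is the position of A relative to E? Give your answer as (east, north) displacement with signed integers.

Answer: A is at (east=8, north=1) relative to E.

Derivation:
Place E at the origin (east=0, north=0).
  D is 7 units south of E: delta (east=+0, north=-7); D at (east=0, north=-7).
  C is 8 units north of D: delta (east=+0, north=+8); C at (east=0, north=1).
  B is 5 units east of C: delta (east=+5, north=+0); B at (east=5, north=1).
  A is 3 units east of B: delta (east=+3, north=+0); A at (east=8, north=1).
Therefore A relative to E: (east=8, north=1).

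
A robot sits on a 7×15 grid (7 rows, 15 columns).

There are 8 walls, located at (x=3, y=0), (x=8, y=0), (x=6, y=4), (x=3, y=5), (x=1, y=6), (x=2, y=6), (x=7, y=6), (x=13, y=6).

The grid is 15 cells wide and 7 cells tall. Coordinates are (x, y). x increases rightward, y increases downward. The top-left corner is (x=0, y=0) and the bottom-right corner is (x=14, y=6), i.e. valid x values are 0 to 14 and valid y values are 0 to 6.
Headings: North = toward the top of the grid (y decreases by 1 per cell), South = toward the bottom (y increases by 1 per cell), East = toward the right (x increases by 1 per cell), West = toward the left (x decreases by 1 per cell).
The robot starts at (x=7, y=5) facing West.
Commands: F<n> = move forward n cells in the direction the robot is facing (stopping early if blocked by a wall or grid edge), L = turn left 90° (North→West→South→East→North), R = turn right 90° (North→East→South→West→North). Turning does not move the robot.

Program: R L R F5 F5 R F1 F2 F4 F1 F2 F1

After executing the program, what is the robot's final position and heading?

Start: (x=7, y=5), facing West
  R: turn right, now facing North
  L: turn left, now facing West
  R: turn right, now facing North
  F5: move forward 5, now at (x=7, y=0)
  F5: move forward 0/5 (blocked), now at (x=7, y=0)
  R: turn right, now facing East
  F1: move forward 0/1 (blocked), now at (x=7, y=0)
  F2: move forward 0/2 (blocked), now at (x=7, y=0)
  F4: move forward 0/4 (blocked), now at (x=7, y=0)
  F1: move forward 0/1 (blocked), now at (x=7, y=0)
  F2: move forward 0/2 (blocked), now at (x=7, y=0)
  F1: move forward 0/1 (blocked), now at (x=7, y=0)
Final: (x=7, y=0), facing East

Answer: Final position: (x=7, y=0), facing East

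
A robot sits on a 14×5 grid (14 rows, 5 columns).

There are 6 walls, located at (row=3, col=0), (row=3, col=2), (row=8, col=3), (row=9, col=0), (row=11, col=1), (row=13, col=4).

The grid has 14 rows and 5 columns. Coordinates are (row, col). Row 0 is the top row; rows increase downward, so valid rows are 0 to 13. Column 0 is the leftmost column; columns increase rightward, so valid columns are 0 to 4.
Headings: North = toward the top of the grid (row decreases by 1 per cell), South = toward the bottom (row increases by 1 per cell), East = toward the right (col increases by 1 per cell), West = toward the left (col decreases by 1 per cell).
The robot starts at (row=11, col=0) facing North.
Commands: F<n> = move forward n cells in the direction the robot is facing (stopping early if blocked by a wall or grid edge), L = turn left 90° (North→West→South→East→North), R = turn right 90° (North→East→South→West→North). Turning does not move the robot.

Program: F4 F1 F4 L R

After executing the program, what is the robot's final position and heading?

Start: (row=11, col=0), facing North
  F4: move forward 1/4 (blocked), now at (row=10, col=0)
  F1: move forward 0/1 (blocked), now at (row=10, col=0)
  F4: move forward 0/4 (blocked), now at (row=10, col=0)
  L: turn left, now facing West
  R: turn right, now facing North
Final: (row=10, col=0), facing North

Answer: Final position: (row=10, col=0), facing North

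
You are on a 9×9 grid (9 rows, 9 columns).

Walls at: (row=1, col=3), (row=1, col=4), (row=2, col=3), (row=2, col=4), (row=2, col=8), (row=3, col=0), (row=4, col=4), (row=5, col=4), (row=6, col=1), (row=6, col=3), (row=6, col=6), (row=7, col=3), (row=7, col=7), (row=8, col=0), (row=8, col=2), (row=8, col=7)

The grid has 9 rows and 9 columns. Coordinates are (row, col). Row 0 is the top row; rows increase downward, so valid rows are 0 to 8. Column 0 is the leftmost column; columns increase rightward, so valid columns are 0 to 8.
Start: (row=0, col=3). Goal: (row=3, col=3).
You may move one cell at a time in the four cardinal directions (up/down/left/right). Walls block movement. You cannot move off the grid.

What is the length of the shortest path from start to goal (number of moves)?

Answer: Shortest path length: 5

Derivation:
BFS from (row=0, col=3) until reaching (row=3, col=3):
  Distance 0: (row=0, col=3)
  Distance 1: (row=0, col=2), (row=0, col=4)
  Distance 2: (row=0, col=1), (row=0, col=5), (row=1, col=2)
  Distance 3: (row=0, col=0), (row=0, col=6), (row=1, col=1), (row=1, col=5), (row=2, col=2)
  Distance 4: (row=0, col=7), (row=1, col=0), (row=1, col=6), (row=2, col=1), (row=2, col=5), (row=3, col=2)
  Distance 5: (row=0, col=8), (row=1, col=7), (row=2, col=0), (row=2, col=6), (row=3, col=1), (row=3, col=3), (row=3, col=5), (row=4, col=2)  <- goal reached here
One shortest path (5 moves): (row=0, col=3) -> (row=0, col=2) -> (row=1, col=2) -> (row=2, col=2) -> (row=3, col=2) -> (row=3, col=3)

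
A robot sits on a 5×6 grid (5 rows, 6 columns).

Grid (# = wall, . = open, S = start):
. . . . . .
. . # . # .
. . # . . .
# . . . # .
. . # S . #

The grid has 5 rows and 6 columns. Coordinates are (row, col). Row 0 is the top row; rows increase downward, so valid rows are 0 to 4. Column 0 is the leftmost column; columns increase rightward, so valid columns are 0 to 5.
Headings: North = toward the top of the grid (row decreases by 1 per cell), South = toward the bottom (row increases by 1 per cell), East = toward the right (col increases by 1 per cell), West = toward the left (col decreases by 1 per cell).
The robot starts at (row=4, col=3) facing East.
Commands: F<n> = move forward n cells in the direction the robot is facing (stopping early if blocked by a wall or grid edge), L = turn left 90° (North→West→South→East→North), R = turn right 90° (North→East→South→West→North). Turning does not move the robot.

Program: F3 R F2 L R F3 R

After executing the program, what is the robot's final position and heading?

Start: (row=4, col=3), facing East
  F3: move forward 1/3 (blocked), now at (row=4, col=4)
  R: turn right, now facing South
  F2: move forward 0/2 (blocked), now at (row=4, col=4)
  L: turn left, now facing East
  R: turn right, now facing South
  F3: move forward 0/3 (blocked), now at (row=4, col=4)
  R: turn right, now facing West
Final: (row=4, col=4), facing West

Answer: Final position: (row=4, col=4), facing West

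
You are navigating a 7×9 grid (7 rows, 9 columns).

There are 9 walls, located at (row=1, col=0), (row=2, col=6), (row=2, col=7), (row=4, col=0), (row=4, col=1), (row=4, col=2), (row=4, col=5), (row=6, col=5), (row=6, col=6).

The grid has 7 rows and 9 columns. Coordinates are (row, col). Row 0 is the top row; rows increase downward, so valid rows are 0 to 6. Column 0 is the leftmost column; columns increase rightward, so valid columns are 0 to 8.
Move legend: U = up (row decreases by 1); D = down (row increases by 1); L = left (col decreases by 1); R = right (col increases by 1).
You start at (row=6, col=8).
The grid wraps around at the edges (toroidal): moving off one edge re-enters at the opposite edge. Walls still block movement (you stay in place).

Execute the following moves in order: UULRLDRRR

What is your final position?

Start: (row=6, col=8)
  U (up): (row=6, col=8) -> (row=5, col=8)
  U (up): (row=5, col=8) -> (row=4, col=8)
  L (left): (row=4, col=8) -> (row=4, col=7)
  R (right): (row=4, col=7) -> (row=4, col=8)
  L (left): (row=4, col=8) -> (row=4, col=7)
  D (down): (row=4, col=7) -> (row=5, col=7)
  R (right): (row=5, col=7) -> (row=5, col=8)
  R (right): (row=5, col=8) -> (row=5, col=0)
  R (right): (row=5, col=0) -> (row=5, col=1)
Final: (row=5, col=1)

Answer: Final position: (row=5, col=1)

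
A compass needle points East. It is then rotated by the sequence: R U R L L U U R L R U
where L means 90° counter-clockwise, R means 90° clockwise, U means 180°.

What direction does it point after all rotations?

Answer: Final heading: South

Derivation:
Start: East
  R (right (90° clockwise)) -> South
  U (U-turn (180°)) -> North
  R (right (90° clockwise)) -> East
  L (left (90° counter-clockwise)) -> North
  L (left (90° counter-clockwise)) -> West
  U (U-turn (180°)) -> East
  U (U-turn (180°)) -> West
  R (right (90° clockwise)) -> North
  L (left (90° counter-clockwise)) -> West
  R (right (90° clockwise)) -> North
  U (U-turn (180°)) -> South
Final: South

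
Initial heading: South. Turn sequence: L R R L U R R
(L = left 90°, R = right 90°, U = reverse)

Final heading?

Answer: Final heading: South

Derivation:
Start: South
  L (left (90° counter-clockwise)) -> East
  R (right (90° clockwise)) -> South
  R (right (90° clockwise)) -> West
  L (left (90° counter-clockwise)) -> South
  U (U-turn (180°)) -> North
  R (right (90° clockwise)) -> East
  R (right (90° clockwise)) -> South
Final: South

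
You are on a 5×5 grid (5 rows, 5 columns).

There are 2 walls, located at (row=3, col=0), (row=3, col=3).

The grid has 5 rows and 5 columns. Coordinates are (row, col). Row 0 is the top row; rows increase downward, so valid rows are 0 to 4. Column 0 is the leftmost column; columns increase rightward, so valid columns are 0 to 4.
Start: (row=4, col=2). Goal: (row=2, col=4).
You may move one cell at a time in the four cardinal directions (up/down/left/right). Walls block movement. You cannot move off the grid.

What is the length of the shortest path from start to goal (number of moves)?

Answer: Shortest path length: 4

Derivation:
BFS from (row=4, col=2) until reaching (row=2, col=4):
  Distance 0: (row=4, col=2)
  Distance 1: (row=3, col=2), (row=4, col=1), (row=4, col=3)
  Distance 2: (row=2, col=2), (row=3, col=1), (row=4, col=0), (row=4, col=4)
  Distance 3: (row=1, col=2), (row=2, col=1), (row=2, col=3), (row=3, col=4)
  Distance 4: (row=0, col=2), (row=1, col=1), (row=1, col=3), (row=2, col=0), (row=2, col=4)  <- goal reached here
One shortest path (4 moves): (row=4, col=2) -> (row=4, col=3) -> (row=4, col=4) -> (row=3, col=4) -> (row=2, col=4)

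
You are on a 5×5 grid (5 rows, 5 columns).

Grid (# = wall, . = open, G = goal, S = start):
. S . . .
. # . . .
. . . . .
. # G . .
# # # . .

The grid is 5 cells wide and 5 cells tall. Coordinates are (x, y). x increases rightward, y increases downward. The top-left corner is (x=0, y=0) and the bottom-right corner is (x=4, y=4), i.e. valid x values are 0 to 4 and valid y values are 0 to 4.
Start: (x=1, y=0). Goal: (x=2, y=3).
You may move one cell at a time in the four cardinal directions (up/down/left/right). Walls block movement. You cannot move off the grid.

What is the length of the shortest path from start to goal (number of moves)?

BFS from (x=1, y=0) until reaching (x=2, y=3):
  Distance 0: (x=1, y=0)
  Distance 1: (x=0, y=0), (x=2, y=0)
  Distance 2: (x=3, y=0), (x=0, y=1), (x=2, y=1)
  Distance 3: (x=4, y=0), (x=3, y=1), (x=0, y=2), (x=2, y=2)
  Distance 4: (x=4, y=1), (x=1, y=2), (x=3, y=2), (x=0, y=3), (x=2, y=3)  <- goal reached here
One shortest path (4 moves): (x=1, y=0) -> (x=2, y=0) -> (x=2, y=1) -> (x=2, y=2) -> (x=2, y=3)

Answer: Shortest path length: 4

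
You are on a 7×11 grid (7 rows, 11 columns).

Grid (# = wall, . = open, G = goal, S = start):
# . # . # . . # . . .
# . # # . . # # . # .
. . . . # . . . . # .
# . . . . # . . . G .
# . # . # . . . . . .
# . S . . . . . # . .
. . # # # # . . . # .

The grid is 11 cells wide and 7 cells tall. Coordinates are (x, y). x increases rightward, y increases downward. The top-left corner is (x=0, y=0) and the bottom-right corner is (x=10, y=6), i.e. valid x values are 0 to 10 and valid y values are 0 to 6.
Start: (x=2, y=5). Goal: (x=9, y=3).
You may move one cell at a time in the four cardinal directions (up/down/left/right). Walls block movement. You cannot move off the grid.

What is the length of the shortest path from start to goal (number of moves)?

Answer: Shortest path length: 9

Derivation:
BFS from (x=2, y=5) until reaching (x=9, y=3):
  Distance 0: (x=2, y=5)
  Distance 1: (x=1, y=5), (x=3, y=5)
  Distance 2: (x=1, y=4), (x=3, y=4), (x=4, y=5), (x=1, y=6)
  Distance 3: (x=1, y=3), (x=3, y=3), (x=5, y=5), (x=0, y=6)
  Distance 4: (x=1, y=2), (x=3, y=2), (x=2, y=3), (x=4, y=3), (x=5, y=4), (x=6, y=5)
  Distance 5: (x=1, y=1), (x=0, y=2), (x=2, y=2), (x=6, y=4), (x=7, y=5), (x=6, y=6)
  Distance 6: (x=1, y=0), (x=6, y=3), (x=7, y=4), (x=7, y=6)
  Distance 7: (x=6, y=2), (x=7, y=3), (x=8, y=4), (x=8, y=6)
  Distance 8: (x=5, y=2), (x=7, y=2), (x=8, y=3), (x=9, y=4)
  Distance 9: (x=5, y=1), (x=8, y=2), (x=9, y=3), (x=10, y=4), (x=9, y=5)  <- goal reached here
One shortest path (9 moves): (x=2, y=5) -> (x=3, y=5) -> (x=4, y=5) -> (x=5, y=5) -> (x=6, y=5) -> (x=7, y=5) -> (x=7, y=4) -> (x=8, y=4) -> (x=9, y=4) -> (x=9, y=3)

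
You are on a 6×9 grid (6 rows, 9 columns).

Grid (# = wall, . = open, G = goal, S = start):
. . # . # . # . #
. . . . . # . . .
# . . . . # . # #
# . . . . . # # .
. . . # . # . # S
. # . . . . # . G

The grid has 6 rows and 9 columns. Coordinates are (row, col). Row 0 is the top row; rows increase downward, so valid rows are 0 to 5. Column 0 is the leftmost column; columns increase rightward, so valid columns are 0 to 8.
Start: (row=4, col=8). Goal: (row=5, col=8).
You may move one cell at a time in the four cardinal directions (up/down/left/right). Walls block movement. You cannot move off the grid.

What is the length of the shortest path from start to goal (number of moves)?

Answer: Shortest path length: 1

Derivation:
BFS from (row=4, col=8) until reaching (row=5, col=8):
  Distance 0: (row=4, col=8)
  Distance 1: (row=3, col=8), (row=5, col=8)  <- goal reached here
One shortest path (1 moves): (row=4, col=8) -> (row=5, col=8)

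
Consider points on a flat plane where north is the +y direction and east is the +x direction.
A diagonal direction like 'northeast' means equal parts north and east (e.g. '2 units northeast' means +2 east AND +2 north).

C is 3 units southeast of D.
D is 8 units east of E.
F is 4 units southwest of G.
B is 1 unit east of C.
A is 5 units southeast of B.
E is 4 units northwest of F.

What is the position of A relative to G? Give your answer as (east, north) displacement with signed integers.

Answer: A is at (east=9, north=-8) relative to G.

Derivation:
Place G at the origin (east=0, north=0).
  F is 4 units southwest of G: delta (east=-4, north=-4); F at (east=-4, north=-4).
  E is 4 units northwest of F: delta (east=-4, north=+4); E at (east=-8, north=0).
  D is 8 units east of E: delta (east=+8, north=+0); D at (east=0, north=0).
  C is 3 units southeast of D: delta (east=+3, north=-3); C at (east=3, north=-3).
  B is 1 unit east of C: delta (east=+1, north=+0); B at (east=4, north=-3).
  A is 5 units southeast of B: delta (east=+5, north=-5); A at (east=9, north=-8).
Therefore A relative to G: (east=9, north=-8).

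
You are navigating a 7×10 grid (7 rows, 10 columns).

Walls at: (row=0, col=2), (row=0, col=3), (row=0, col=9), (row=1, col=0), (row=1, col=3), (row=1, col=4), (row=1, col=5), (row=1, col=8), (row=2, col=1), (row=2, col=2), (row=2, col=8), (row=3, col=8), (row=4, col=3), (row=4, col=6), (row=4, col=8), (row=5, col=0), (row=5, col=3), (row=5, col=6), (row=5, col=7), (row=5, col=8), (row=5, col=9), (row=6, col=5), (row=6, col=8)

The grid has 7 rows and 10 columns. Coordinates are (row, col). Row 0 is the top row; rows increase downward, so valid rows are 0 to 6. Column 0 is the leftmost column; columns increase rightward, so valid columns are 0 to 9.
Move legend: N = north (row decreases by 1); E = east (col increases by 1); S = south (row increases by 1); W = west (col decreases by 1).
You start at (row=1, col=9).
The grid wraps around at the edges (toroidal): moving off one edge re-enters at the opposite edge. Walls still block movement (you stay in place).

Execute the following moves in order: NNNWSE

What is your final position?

Answer: Final position: (row=2, col=0)

Derivation:
Start: (row=1, col=9)
  [×3]N (north): blocked, stay at (row=1, col=9)
  W (west): blocked, stay at (row=1, col=9)
  S (south): (row=1, col=9) -> (row=2, col=9)
  E (east): (row=2, col=9) -> (row=2, col=0)
Final: (row=2, col=0)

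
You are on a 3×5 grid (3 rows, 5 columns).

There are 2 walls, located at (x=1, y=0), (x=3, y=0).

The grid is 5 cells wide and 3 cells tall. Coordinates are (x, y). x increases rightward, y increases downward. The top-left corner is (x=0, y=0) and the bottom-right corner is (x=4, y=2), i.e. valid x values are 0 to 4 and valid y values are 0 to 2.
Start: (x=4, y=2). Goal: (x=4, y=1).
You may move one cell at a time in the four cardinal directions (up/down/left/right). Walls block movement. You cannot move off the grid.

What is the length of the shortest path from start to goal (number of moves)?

BFS from (x=4, y=2) until reaching (x=4, y=1):
  Distance 0: (x=4, y=2)
  Distance 1: (x=4, y=1), (x=3, y=2)  <- goal reached here
One shortest path (1 moves): (x=4, y=2) -> (x=4, y=1)

Answer: Shortest path length: 1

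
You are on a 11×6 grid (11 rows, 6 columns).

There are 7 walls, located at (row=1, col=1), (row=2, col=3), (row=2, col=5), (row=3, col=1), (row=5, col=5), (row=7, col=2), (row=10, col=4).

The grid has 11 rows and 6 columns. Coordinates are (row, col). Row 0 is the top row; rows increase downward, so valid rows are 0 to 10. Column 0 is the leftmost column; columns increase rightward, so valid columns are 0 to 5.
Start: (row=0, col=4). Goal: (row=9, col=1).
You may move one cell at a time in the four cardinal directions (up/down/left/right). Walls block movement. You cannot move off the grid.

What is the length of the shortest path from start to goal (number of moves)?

Answer: Shortest path length: 12

Derivation:
BFS from (row=0, col=4) until reaching (row=9, col=1):
  Distance 0: (row=0, col=4)
  Distance 1: (row=0, col=3), (row=0, col=5), (row=1, col=4)
  Distance 2: (row=0, col=2), (row=1, col=3), (row=1, col=5), (row=2, col=4)
  Distance 3: (row=0, col=1), (row=1, col=2), (row=3, col=4)
  Distance 4: (row=0, col=0), (row=2, col=2), (row=3, col=3), (row=3, col=5), (row=4, col=4)
  Distance 5: (row=1, col=0), (row=2, col=1), (row=3, col=2), (row=4, col=3), (row=4, col=5), (row=5, col=4)
  Distance 6: (row=2, col=0), (row=4, col=2), (row=5, col=3), (row=6, col=4)
  Distance 7: (row=3, col=0), (row=4, col=1), (row=5, col=2), (row=6, col=3), (row=6, col=5), (row=7, col=4)
  Distance 8: (row=4, col=0), (row=5, col=1), (row=6, col=2), (row=7, col=3), (row=7, col=5), (row=8, col=4)
  Distance 9: (row=5, col=0), (row=6, col=1), (row=8, col=3), (row=8, col=5), (row=9, col=4)
  Distance 10: (row=6, col=0), (row=7, col=1), (row=8, col=2), (row=9, col=3), (row=9, col=5)
  Distance 11: (row=7, col=0), (row=8, col=1), (row=9, col=2), (row=10, col=3), (row=10, col=5)
  Distance 12: (row=8, col=0), (row=9, col=1), (row=10, col=2)  <- goal reached here
One shortest path (12 moves): (row=0, col=4) -> (row=0, col=3) -> (row=0, col=2) -> (row=1, col=2) -> (row=2, col=2) -> (row=3, col=2) -> (row=4, col=2) -> (row=4, col=1) -> (row=5, col=1) -> (row=6, col=1) -> (row=7, col=1) -> (row=8, col=1) -> (row=9, col=1)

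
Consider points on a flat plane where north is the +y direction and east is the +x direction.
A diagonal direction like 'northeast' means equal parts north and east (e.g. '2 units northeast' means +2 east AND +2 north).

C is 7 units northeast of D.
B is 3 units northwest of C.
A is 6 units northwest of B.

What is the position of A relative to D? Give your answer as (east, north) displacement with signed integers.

Answer: A is at (east=-2, north=16) relative to D.

Derivation:
Place D at the origin (east=0, north=0).
  C is 7 units northeast of D: delta (east=+7, north=+7); C at (east=7, north=7).
  B is 3 units northwest of C: delta (east=-3, north=+3); B at (east=4, north=10).
  A is 6 units northwest of B: delta (east=-6, north=+6); A at (east=-2, north=16).
Therefore A relative to D: (east=-2, north=16).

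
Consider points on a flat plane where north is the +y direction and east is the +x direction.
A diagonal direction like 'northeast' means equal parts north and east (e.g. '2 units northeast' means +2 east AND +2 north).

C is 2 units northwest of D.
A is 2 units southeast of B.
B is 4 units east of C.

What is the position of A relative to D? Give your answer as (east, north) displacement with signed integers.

Place D at the origin (east=0, north=0).
  C is 2 units northwest of D: delta (east=-2, north=+2); C at (east=-2, north=2).
  B is 4 units east of C: delta (east=+4, north=+0); B at (east=2, north=2).
  A is 2 units southeast of B: delta (east=+2, north=-2); A at (east=4, north=0).
Therefore A relative to D: (east=4, north=0).

Answer: A is at (east=4, north=0) relative to D.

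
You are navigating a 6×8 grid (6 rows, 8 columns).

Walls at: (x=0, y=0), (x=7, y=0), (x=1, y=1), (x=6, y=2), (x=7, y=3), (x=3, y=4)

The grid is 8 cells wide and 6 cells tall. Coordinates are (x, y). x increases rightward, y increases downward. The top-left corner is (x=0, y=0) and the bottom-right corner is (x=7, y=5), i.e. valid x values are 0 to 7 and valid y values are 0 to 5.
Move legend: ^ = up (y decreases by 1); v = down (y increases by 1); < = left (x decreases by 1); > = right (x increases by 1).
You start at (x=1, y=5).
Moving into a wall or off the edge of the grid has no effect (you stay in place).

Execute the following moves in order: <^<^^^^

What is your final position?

Start: (x=1, y=5)
  < (left): (x=1, y=5) -> (x=0, y=5)
  ^ (up): (x=0, y=5) -> (x=0, y=4)
  < (left): blocked, stay at (x=0, y=4)
  ^ (up): (x=0, y=4) -> (x=0, y=3)
  ^ (up): (x=0, y=3) -> (x=0, y=2)
  ^ (up): (x=0, y=2) -> (x=0, y=1)
  ^ (up): blocked, stay at (x=0, y=1)
Final: (x=0, y=1)

Answer: Final position: (x=0, y=1)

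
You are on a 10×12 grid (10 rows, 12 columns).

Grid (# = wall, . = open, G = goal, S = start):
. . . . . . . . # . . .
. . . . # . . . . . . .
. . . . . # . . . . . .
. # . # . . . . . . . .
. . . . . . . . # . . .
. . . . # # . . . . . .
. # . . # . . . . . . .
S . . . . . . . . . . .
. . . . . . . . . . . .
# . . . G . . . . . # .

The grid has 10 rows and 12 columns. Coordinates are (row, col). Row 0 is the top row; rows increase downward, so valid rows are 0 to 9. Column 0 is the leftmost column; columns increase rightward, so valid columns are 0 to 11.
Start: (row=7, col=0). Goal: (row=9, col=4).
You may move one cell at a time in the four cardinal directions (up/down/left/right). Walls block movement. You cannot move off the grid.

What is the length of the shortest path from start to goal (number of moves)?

BFS from (row=7, col=0) until reaching (row=9, col=4):
  Distance 0: (row=7, col=0)
  Distance 1: (row=6, col=0), (row=7, col=1), (row=8, col=0)
  Distance 2: (row=5, col=0), (row=7, col=2), (row=8, col=1)
  Distance 3: (row=4, col=0), (row=5, col=1), (row=6, col=2), (row=7, col=3), (row=8, col=2), (row=9, col=1)
  Distance 4: (row=3, col=0), (row=4, col=1), (row=5, col=2), (row=6, col=3), (row=7, col=4), (row=8, col=3), (row=9, col=2)
  Distance 5: (row=2, col=0), (row=4, col=2), (row=5, col=3), (row=7, col=5), (row=8, col=4), (row=9, col=3)
  Distance 6: (row=1, col=0), (row=2, col=1), (row=3, col=2), (row=4, col=3), (row=6, col=5), (row=7, col=6), (row=8, col=5), (row=9, col=4)  <- goal reached here
One shortest path (6 moves): (row=7, col=0) -> (row=7, col=1) -> (row=7, col=2) -> (row=7, col=3) -> (row=7, col=4) -> (row=8, col=4) -> (row=9, col=4)

Answer: Shortest path length: 6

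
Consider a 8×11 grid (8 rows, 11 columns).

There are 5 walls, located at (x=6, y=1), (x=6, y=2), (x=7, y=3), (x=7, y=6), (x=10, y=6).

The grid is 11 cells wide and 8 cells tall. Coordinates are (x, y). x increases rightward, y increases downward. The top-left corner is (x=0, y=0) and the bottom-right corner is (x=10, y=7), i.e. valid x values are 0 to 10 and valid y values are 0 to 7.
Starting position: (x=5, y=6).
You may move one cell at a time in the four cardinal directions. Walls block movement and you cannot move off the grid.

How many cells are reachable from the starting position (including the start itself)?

Answer: Reachable cells: 83

Derivation:
BFS flood-fill from (x=5, y=6):
  Distance 0: (x=5, y=6)
  Distance 1: (x=5, y=5), (x=4, y=6), (x=6, y=6), (x=5, y=7)
  Distance 2: (x=5, y=4), (x=4, y=5), (x=6, y=5), (x=3, y=6), (x=4, y=7), (x=6, y=7)
  Distance 3: (x=5, y=3), (x=4, y=4), (x=6, y=4), (x=3, y=5), (x=7, y=5), (x=2, y=6), (x=3, y=7), (x=7, y=7)
  Distance 4: (x=5, y=2), (x=4, y=3), (x=6, y=3), (x=3, y=4), (x=7, y=4), (x=2, y=5), (x=8, y=5), (x=1, y=6), (x=2, y=7), (x=8, y=7)
  Distance 5: (x=5, y=1), (x=4, y=2), (x=3, y=3), (x=2, y=4), (x=8, y=4), (x=1, y=5), (x=9, y=5), (x=0, y=6), (x=8, y=6), (x=1, y=7), (x=9, y=7)
  Distance 6: (x=5, y=0), (x=4, y=1), (x=3, y=2), (x=2, y=3), (x=8, y=3), (x=1, y=4), (x=9, y=4), (x=0, y=5), (x=10, y=5), (x=9, y=6), (x=0, y=7), (x=10, y=7)
  Distance 7: (x=4, y=0), (x=6, y=0), (x=3, y=1), (x=2, y=2), (x=8, y=2), (x=1, y=3), (x=9, y=3), (x=0, y=4), (x=10, y=4)
  Distance 8: (x=3, y=0), (x=7, y=0), (x=2, y=1), (x=8, y=1), (x=1, y=2), (x=7, y=2), (x=9, y=2), (x=0, y=3), (x=10, y=3)
  Distance 9: (x=2, y=0), (x=8, y=0), (x=1, y=1), (x=7, y=1), (x=9, y=1), (x=0, y=2), (x=10, y=2)
  Distance 10: (x=1, y=0), (x=9, y=0), (x=0, y=1), (x=10, y=1)
  Distance 11: (x=0, y=0), (x=10, y=0)
Total reachable: 83 (grid has 83 open cells total)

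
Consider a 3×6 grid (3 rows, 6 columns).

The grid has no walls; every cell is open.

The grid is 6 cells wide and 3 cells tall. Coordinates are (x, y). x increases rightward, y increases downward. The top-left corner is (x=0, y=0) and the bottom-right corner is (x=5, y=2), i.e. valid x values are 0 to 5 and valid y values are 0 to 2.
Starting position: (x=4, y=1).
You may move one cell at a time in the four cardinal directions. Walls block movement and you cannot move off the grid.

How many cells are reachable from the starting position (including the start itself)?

BFS flood-fill from (x=4, y=1):
  Distance 0: (x=4, y=1)
  Distance 1: (x=4, y=0), (x=3, y=1), (x=5, y=1), (x=4, y=2)
  Distance 2: (x=3, y=0), (x=5, y=0), (x=2, y=1), (x=3, y=2), (x=5, y=2)
  Distance 3: (x=2, y=0), (x=1, y=1), (x=2, y=2)
  Distance 4: (x=1, y=0), (x=0, y=1), (x=1, y=2)
  Distance 5: (x=0, y=0), (x=0, y=2)
Total reachable: 18 (grid has 18 open cells total)

Answer: Reachable cells: 18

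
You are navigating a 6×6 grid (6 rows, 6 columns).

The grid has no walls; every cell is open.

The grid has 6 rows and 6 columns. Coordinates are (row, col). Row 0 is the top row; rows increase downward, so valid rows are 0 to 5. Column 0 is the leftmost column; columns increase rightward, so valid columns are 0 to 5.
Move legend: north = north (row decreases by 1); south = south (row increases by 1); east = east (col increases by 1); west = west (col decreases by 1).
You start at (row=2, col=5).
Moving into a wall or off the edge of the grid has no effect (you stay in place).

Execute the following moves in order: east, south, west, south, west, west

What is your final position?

Start: (row=2, col=5)
  east (east): blocked, stay at (row=2, col=5)
  south (south): (row=2, col=5) -> (row=3, col=5)
  west (west): (row=3, col=5) -> (row=3, col=4)
  south (south): (row=3, col=4) -> (row=4, col=4)
  west (west): (row=4, col=4) -> (row=4, col=3)
  west (west): (row=4, col=3) -> (row=4, col=2)
Final: (row=4, col=2)

Answer: Final position: (row=4, col=2)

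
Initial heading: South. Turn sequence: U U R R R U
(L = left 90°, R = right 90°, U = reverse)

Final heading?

Answer: Final heading: West

Derivation:
Start: South
  U (U-turn (180°)) -> North
  U (U-turn (180°)) -> South
  R (right (90° clockwise)) -> West
  R (right (90° clockwise)) -> North
  R (right (90° clockwise)) -> East
  U (U-turn (180°)) -> West
Final: West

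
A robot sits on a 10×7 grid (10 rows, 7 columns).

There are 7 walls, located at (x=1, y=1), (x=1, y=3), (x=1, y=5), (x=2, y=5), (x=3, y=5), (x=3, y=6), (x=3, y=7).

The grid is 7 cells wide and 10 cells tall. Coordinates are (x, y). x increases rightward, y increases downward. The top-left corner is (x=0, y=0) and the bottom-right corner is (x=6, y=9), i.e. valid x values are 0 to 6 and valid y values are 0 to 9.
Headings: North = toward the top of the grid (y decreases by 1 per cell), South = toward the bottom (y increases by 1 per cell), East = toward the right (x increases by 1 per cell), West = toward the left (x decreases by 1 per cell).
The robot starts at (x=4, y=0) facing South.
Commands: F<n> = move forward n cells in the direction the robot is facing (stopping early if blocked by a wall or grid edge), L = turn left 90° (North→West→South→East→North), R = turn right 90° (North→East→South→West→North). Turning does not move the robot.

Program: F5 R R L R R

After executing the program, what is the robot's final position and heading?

Answer: Final position: (x=4, y=5), facing East

Derivation:
Start: (x=4, y=0), facing South
  F5: move forward 5, now at (x=4, y=5)
  R: turn right, now facing West
  R: turn right, now facing North
  L: turn left, now facing West
  R: turn right, now facing North
  R: turn right, now facing East
Final: (x=4, y=5), facing East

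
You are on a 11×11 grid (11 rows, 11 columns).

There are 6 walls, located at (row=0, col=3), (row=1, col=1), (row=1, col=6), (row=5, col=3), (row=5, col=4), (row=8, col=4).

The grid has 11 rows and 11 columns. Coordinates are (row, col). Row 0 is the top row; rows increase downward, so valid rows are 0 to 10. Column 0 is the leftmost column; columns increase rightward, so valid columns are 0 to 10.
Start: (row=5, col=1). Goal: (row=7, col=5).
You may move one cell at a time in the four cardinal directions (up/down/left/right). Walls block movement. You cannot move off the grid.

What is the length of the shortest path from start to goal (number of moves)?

BFS from (row=5, col=1) until reaching (row=7, col=5):
  Distance 0: (row=5, col=1)
  Distance 1: (row=4, col=1), (row=5, col=0), (row=5, col=2), (row=6, col=1)
  Distance 2: (row=3, col=1), (row=4, col=0), (row=4, col=2), (row=6, col=0), (row=6, col=2), (row=7, col=1)
  Distance 3: (row=2, col=1), (row=3, col=0), (row=3, col=2), (row=4, col=3), (row=6, col=3), (row=7, col=0), (row=7, col=2), (row=8, col=1)
  Distance 4: (row=2, col=0), (row=2, col=2), (row=3, col=3), (row=4, col=4), (row=6, col=4), (row=7, col=3), (row=8, col=0), (row=8, col=2), (row=9, col=1)
  Distance 5: (row=1, col=0), (row=1, col=2), (row=2, col=3), (row=3, col=4), (row=4, col=5), (row=6, col=5), (row=7, col=4), (row=8, col=3), (row=9, col=0), (row=9, col=2), (row=10, col=1)
  Distance 6: (row=0, col=0), (row=0, col=2), (row=1, col=3), (row=2, col=4), (row=3, col=5), (row=4, col=6), (row=5, col=5), (row=6, col=6), (row=7, col=5), (row=9, col=3), (row=10, col=0), (row=10, col=2)  <- goal reached here
One shortest path (6 moves): (row=5, col=1) -> (row=5, col=2) -> (row=6, col=2) -> (row=6, col=3) -> (row=6, col=4) -> (row=6, col=5) -> (row=7, col=5)

Answer: Shortest path length: 6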